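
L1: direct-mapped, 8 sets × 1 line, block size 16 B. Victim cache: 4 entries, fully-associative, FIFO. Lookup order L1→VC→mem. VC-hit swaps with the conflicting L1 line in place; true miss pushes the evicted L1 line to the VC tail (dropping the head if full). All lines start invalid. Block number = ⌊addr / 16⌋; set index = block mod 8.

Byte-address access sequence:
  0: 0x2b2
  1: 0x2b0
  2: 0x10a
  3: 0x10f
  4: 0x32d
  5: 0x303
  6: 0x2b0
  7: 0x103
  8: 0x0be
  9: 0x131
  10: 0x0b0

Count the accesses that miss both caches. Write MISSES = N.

0: 0x2b2 (blk 43, set 3) → MISS  vc=[]
1: 0x2b0 (blk 43, set 3) → L1-HIT  vc=[]
2: 0x10a (blk 16, set 0) → MISS  vc=[]
3: 0x10f (blk 16, set 0) → L1-HIT  vc=[]
4: 0x32d (blk 50, set 2) → MISS  vc=[]
5: 0x303 (blk 48, set 0) → MISS  vc=[16]
6: 0x2b0 (blk 43, set 3) → L1-HIT  vc=[16]
7: 0x103 (blk 16, set 0) → VC-HIT  vc=[48]
8: 0xbe (blk 11, set 3) → MISS  vc=[48, 43]
9: 0x131 (blk 19, set 3) → MISS  vc=[48, 43, 11]
10: 0xb0 (blk 11, set 3) → VC-HIT  vc=[48, 43, 19]

MISSES = 6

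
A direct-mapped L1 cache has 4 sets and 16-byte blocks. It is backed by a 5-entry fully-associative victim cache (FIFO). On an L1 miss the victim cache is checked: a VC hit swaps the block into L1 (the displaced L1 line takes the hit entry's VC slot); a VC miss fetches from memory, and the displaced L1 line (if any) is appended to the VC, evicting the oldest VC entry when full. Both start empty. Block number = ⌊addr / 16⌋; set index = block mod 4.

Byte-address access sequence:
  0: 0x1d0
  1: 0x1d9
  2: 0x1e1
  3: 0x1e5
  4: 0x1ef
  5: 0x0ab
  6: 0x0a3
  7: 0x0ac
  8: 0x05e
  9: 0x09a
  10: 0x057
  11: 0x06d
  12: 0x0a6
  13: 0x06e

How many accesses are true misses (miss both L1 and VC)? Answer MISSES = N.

0: 0x1d0 (blk 29, set 1) → MISS  vc=[]
1: 0x1d9 (blk 29, set 1) → L1-HIT  vc=[]
2: 0x1e1 (blk 30, set 2) → MISS  vc=[]
3: 0x1e5 (blk 30, set 2) → L1-HIT  vc=[]
4: 0x1ef (blk 30, set 2) → L1-HIT  vc=[]
5: 0xab (blk 10, set 2) → MISS  vc=[30]
6: 0xa3 (blk 10, set 2) → L1-HIT  vc=[30]
7: 0xac (blk 10, set 2) → L1-HIT  vc=[30]
8: 0x5e (blk 5, set 1) → MISS  vc=[30, 29]
9: 0x9a (blk 9, set 1) → MISS  vc=[30, 29, 5]
10: 0x57 (blk 5, set 1) → VC-HIT  vc=[30, 29, 9]
11: 0x6d (blk 6, set 2) → MISS  vc=[30, 29, 9, 10]
12: 0xa6 (blk 10, set 2) → VC-HIT  vc=[30, 29, 9, 6]
13: 0x6e (blk 6, set 2) → VC-HIT  vc=[30, 29, 9, 10]

MISSES = 6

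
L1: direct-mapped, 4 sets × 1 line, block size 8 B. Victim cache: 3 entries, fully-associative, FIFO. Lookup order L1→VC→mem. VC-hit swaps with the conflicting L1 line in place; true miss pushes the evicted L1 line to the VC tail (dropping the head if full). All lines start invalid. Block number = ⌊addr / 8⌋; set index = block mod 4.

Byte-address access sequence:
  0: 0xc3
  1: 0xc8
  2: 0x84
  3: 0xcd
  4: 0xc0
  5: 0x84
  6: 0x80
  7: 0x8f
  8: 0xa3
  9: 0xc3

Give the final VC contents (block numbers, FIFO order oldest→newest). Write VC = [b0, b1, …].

VC = [20, 25, 16]

0: 0xc3 (blk 24, set 0) → MISS  vc=[]
1: 0xc8 (blk 25, set 1) → MISS  vc=[]
2: 0x84 (blk 16, set 0) → MISS  vc=[24]
3: 0xcd (blk 25, set 1) → L1-HIT  vc=[24]
4: 0xc0 (blk 24, set 0) → VC-HIT  vc=[16]
5: 0x84 (blk 16, set 0) → VC-HIT  vc=[24]
6: 0x80 (blk 16, set 0) → L1-HIT  vc=[24]
7: 0x8f (blk 17, set 1) → MISS  vc=[24, 25]
8: 0xa3 (blk 20, set 0) → MISS  vc=[24, 25, 16]
9: 0xc3 (blk 24, set 0) → VC-HIT  vc=[20, 25, 16]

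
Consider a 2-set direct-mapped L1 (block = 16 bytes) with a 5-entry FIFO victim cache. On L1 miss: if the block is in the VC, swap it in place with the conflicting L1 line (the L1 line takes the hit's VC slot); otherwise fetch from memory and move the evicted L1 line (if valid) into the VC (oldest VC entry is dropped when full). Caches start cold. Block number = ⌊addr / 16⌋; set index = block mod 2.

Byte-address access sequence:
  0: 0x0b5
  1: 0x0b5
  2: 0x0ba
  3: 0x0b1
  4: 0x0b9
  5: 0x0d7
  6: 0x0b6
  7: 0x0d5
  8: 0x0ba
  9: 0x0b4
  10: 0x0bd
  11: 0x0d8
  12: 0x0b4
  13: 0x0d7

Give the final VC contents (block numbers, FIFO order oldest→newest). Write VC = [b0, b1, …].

VC = [11]

  [0] addr=0xb5 blk=11 s=1: MISS | VC []
  [1] addr=0xb5 blk=11 s=1: L1-HIT | VC []
  [2] addr=0xba blk=11 s=1: L1-HIT | VC []
  [3] addr=0xb1 blk=11 s=1: L1-HIT | VC []
  [4] addr=0xb9 blk=11 s=1: L1-HIT | VC []
  [5] addr=0xd7 blk=13 s=1: MISS | VC [11]
  [6] addr=0xb6 blk=11 s=1: VC-HIT | VC [13]
  [7] addr=0xd5 blk=13 s=1: VC-HIT | VC [11]
  [8] addr=0xba blk=11 s=1: VC-HIT | VC [13]
  [9] addr=0xb4 blk=11 s=1: L1-HIT | VC [13]
  [10] addr=0xbd blk=11 s=1: L1-HIT | VC [13]
  [11] addr=0xd8 blk=13 s=1: VC-HIT | VC [11]
  [12] addr=0xb4 blk=11 s=1: VC-HIT | VC [13]
  [13] addr=0xd7 blk=13 s=1: VC-HIT | VC [11]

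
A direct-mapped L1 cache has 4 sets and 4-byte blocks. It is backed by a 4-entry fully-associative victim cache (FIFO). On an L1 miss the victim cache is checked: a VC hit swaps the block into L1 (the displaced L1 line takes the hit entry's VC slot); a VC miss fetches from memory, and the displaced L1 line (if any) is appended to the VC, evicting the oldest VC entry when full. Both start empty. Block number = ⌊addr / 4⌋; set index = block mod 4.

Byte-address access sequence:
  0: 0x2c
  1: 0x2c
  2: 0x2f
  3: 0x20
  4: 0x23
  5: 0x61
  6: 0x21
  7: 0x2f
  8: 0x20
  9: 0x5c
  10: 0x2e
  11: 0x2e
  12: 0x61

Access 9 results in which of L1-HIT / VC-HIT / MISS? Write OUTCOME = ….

#0 0x2c→b11/s3 MISS; vc=[]
#1 0x2c→b11/s3 L1-HIT; vc=[]
#2 0x2f→b11/s3 L1-HIT; vc=[]
#3 0x20→b8/s0 MISS; vc=[]
#4 0x23→b8/s0 L1-HIT; vc=[]
#5 0x61→b24/s0 MISS; vc=[8]
#6 0x21→b8/s0 VC-HIT; vc=[24]
#7 0x2f→b11/s3 L1-HIT; vc=[24]
#8 0x20→b8/s0 L1-HIT; vc=[24]
#9 0x5c→b23/s3 MISS; vc=[24,11]
#10 0x2e→b11/s3 VC-HIT; vc=[24,23]
#11 0x2e→b11/s3 L1-HIT; vc=[24,23]
#12 0x61→b24/s0 VC-HIT; vc=[8,23]

OUTCOME = MISS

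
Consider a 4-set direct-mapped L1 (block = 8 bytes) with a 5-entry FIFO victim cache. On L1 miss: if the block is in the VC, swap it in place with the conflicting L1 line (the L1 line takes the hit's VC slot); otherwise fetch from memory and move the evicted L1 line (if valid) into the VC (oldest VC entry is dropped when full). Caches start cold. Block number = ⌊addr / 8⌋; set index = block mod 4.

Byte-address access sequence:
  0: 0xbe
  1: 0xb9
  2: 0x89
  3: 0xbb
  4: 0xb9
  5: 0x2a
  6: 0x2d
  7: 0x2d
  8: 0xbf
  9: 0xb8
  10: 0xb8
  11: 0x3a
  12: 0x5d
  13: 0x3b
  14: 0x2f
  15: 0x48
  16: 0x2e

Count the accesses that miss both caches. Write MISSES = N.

  [0] addr=0xbe blk=23 s=3: MISS | VC []
  [1] addr=0xb9 blk=23 s=3: L1-HIT | VC []
  [2] addr=0x89 blk=17 s=1: MISS | VC []
  [3] addr=0xbb blk=23 s=3: L1-HIT | VC []
  [4] addr=0xb9 blk=23 s=3: L1-HIT | VC []
  [5] addr=0x2a blk=5 s=1: MISS | VC [17]
  [6] addr=0x2d blk=5 s=1: L1-HIT | VC [17]
  [7] addr=0x2d blk=5 s=1: L1-HIT | VC [17]
  [8] addr=0xbf blk=23 s=3: L1-HIT | VC [17]
  [9] addr=0xb8 blk=23 s=3: L1-HIT | VC [17]
  [10] addr=0xb8 blk=23 s=3: L1-HIT | VC [17]
  [11] addr=0x3a blk=7 s=3: MISS | VC [17, 23]
  [12] addr=0x5d blk=11 s=3: MISS | VC [17, 23, 7]
  [13] addr=0x3b blk=7 s=3: VC-HIT | VC [17, 23, 11]
  [14] addr=0x2f blk=5 s=1: L1-HIT | VC [17, 23, 11]
  [15] addr=0x48 blk=9 s=1: MISS | VC [17, 23, 11, 5]
  [16] addr=0x2e blk=5 s=1: VC-HIT | VC [17, 23, 11, 9]

MISSES = 6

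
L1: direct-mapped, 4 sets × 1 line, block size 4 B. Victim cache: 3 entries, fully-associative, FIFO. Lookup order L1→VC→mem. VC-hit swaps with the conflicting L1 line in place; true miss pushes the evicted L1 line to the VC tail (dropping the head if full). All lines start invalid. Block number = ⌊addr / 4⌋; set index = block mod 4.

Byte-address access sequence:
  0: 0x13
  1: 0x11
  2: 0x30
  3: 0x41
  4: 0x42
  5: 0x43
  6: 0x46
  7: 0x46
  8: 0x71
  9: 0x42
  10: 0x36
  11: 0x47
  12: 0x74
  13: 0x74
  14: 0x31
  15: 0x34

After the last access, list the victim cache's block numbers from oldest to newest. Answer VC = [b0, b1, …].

  [0] addr=0x13 blk=4 s=0: MISS | VC []
  [1] addr=0x11 blk=4 s=0: L1-HIT | VC []
  [2] addr=0x30 blk=12 s=0: MISS | VC [4]
  [3] addr=0x41 blk=16 s=0: MISS | VC [4, 12]
  [4] addr=0x42 blk=16 s=0: L1-HIT | VC [4, 12]
  [5] addr=0x43 blk=16 s=0: L1-HIT | VC [4, 12]
  [6] addr=0x46 blk=17 s=1: MISS | VC [4, 12]
  [7] addr=0x46 blk=17 s=1: L1-HIT | VC [4, 12]
  [8] addr=0x71 blk=28 s=0: MISS | VC [4, 12, 16]
  [9] addr=0x42 blk=16 s=0: VC-HIT | VC [4, 12, 28]
  [10] addr=0x36 blk=13 s=1: MISS | VC [12, 28, 17]
  [11] addr=0x47 blk=17 s=1: VC-HIT | VC [12, 28, 13]
  [12] addr=0x74 blk=29 s=1: MISS | VC [28, 13, 17]
  [13] addr=0x74 blk=29 s=1: L1-HIT | VC [28, 13, 17]
  [14] addr=0x31 blk=12 s=0: MISS | VC [13, 17, 16]
  [15] addr=0x34 blk=13 s=1: VC-HIT | VC [29, 17, 16]

VC = [29, 17, 16]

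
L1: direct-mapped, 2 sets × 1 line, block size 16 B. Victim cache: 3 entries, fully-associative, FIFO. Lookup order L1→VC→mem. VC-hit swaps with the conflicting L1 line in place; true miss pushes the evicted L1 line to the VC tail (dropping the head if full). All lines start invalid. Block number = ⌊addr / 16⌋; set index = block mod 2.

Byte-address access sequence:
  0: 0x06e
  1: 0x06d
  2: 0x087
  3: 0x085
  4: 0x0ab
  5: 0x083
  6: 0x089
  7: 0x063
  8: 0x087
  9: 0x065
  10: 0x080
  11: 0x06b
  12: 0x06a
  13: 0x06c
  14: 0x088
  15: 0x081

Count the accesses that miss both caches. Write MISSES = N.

  [0] addr=0x6e blk=6 s=0: MISS | VC []
  [1] addr=0x6d blk=6 s=0: L1-HIT | VC []
  [2] addr=0x87 blk=8 s=0: MISS | VC [6]
  [3] addr=0x85 blk=8 s=0: L1-HIT | VC [6]
  [4] addr=0xab blk=10 s=0: MISS | VC [6, 8]
  [5] addr=0x83 blk=8 s=0: VC-HIT | VC [6, 10]
  [6] addr=0x89 blk=8 s=0: L1-HIT | VC [6, 10]
  [7] addr=0x63 blk=6 s=0: VC-HIT | VC [8, 10]
  [8] addr=0x87 blk=8 s=0: VC-HIT | VC [6, 10]
  [9] addr=0x65 blk=6 s=0: VC-HIT | VC [8, 10]
  [10] addr=0x80 blk=8 s=0: VC-HIT | VC [6, 10]
  [11] addr=0x6b blk=6 s=0: VC-HIT | VC [8, 10]
  [12] addr=0x6a blk=6 s=0: L1-HIT | VC [8, 10]
  [13] addr=0x6c blk=6 s=0: L1-HIT | VC [8, 10]
  [14] addr=0x88 blk=8 s=0: VC-HIT | VC [6, 10]
  [15] addr=0x81 blk=8 s=0: L1-HIT | VC [6, 10]

MISSES = 3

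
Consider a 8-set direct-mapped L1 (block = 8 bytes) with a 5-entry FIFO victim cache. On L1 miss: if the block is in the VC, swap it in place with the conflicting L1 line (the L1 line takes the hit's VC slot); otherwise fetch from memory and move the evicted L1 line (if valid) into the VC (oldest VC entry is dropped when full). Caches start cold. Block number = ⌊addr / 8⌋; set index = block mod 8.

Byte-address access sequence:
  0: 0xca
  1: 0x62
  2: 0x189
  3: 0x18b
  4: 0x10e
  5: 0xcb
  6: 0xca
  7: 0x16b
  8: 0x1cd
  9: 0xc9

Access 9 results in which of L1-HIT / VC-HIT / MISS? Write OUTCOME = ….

OUTCOME = VC-HIT

#0 0xca→b25/s1 MISS; vc=[]
#1 0x62→b12/s4 MISS; vc=[]
#2 0x189→b49/s1 MISS; vc=[25]
#3 0x18b→b49/s1 L1-HIT; vc=[25]
#4 0x10e→b33/s1 MISS; vc=[25,49]
#5 0xcb→b25/s1 VC-HIT; vc=[33,49]
#6 0xca→b25/s1 L1-HIT; vc=[33,49]
#7 0x16b→b45/s5 MISS; vc=[33,49]
#8 0x1cd→b57/s1 MISS; vc=[33,49,25]
#9 0xc9→b25/s1 VC-HIT; vc=[33,49,57]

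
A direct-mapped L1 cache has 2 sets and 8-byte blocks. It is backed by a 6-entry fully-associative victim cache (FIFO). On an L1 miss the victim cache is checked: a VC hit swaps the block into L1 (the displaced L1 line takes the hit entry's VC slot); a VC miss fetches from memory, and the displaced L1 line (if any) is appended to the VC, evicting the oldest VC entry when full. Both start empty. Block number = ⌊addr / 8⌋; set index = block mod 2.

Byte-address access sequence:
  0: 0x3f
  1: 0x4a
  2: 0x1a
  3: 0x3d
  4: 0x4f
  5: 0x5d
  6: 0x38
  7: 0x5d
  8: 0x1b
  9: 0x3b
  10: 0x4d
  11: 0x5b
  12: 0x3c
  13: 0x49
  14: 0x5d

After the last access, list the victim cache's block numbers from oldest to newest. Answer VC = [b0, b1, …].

#0 0x3f→b7/s1 MISS; vc=[]
#1 0x4a→b9/s1 MISS; vc=[7]
#2 0x1a→b3/s1 MISS; vc=[7,9]
#3 0x3d→b7/s1 VC-HIT; vc=[3,9]
#4 0x4f→b9/s1 VC-HIT; vc=[3,7]
#5 0x5d→b11/s1 MISS; vc=[3,7,9]
#6 0x38→b7/s1 VC-HIT; vc=[3,11,9]
#7 0x5d→b11/s1 VC-HIT; vc=[3,7,9]
#8 0x1b→b3/s1 VC-HIT; vc=[11,7,9]
#9 0x3b→b7/s1 VC-HIT; vc=[11,3,9]
#10 0x4d→b9/s1 VC-HIT; vc=[11,3,7]
#11 0x5b→b11/s1 VC-HIT; vc=[9,3,7]
#12 0x3c→b7/s1 VC-HIT; vc=[9,3,11]
#13 0x49→b9/s1 VC-HIT; vc=[7,3,11]
#14 0x5d→b11/s1 VC-HIT; vc=[7,3,9]

VC = [7, 3, 9]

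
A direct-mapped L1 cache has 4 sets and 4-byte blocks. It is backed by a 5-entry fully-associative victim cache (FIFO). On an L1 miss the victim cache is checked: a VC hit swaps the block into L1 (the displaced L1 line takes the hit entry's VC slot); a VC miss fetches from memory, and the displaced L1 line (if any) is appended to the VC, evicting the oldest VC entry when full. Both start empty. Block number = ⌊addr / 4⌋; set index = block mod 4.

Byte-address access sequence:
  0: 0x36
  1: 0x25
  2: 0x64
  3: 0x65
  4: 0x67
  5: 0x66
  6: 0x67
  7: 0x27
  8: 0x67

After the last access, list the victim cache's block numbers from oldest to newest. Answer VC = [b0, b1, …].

  [0] addr=0x36 blk=13 s=1: MISS | VC []
  [1] addr=0x25 blk=9 s=1: MISS | VC [13]
  [2] addr=0x64 blk=25 s=1: MISS | VC [13, 9]
  [3] addr=0x65 blk=25 s=1: L1-HIT | VC [13, 9]
  [4] addr=0x67 blk=25 s=1: L1-HIT | VC [13, 9]
  [5] addr=0x66 blk=25 s=1: L1-HIT | VC [13, 9]
  [6] addr=0x67 blk=25 s=1: L1-HIT | VC [13, 9]
  [7] addr=0x27 blk=9 s=1: VC-HIT | VC [13, 25]
  [8] addr=0x67 blk=25 s=1: VC-HIT | VC [13, 9]

VC = [13, 9]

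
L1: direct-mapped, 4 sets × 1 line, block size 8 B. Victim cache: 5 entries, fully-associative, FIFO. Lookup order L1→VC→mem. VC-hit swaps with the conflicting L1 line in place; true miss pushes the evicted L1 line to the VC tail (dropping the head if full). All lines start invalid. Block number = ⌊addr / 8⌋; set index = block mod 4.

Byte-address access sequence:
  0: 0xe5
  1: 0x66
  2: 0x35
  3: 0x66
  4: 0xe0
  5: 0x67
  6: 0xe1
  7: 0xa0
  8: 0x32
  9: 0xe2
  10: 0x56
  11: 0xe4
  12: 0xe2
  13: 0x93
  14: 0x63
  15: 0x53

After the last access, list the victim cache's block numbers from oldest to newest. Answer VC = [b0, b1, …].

VC = [28, 20, 6, 18]

  [0] addr=0xe5 blk=28 s=0: MISS | VC []
  [1] addr=0x66 blk=12 s=0: MISS | VC [28]
  [2] addr=0x35 blk=6 s=2: MISS | VC [28]
  [3] addr=0x66 blk=12 s=0: L1-HIT | VC [28]
  [4] addr=0xe0 blk=28 s=0: VC-HIT | VC [12]
  [5] addr=0x67 blk=12 s=0: VC-HIT | VC [28]
  [6] addr=0xe1 blk=28 s=0: VC-HIT | VC [12]
  [7] addr=0xa0 blk=20 s=0: MISS | VC [12, 28]
  [8] addr=0x32 blk=6 s=2: L1-HIT | VC [12, 28]
  [9] addr=0xe2 blk=28 s=0: VC-HIT | VC [12, 20]
  [10] addr=0x56 blk=10 s=2: MISS | VC [12, 20, 6]
  [11] addr=0xe4 blk=28 s=0: L1-HIT | VC [12, 20, 6]
  [12] addr=0xe2 blk=28 s=0: L1-HIT | VC [12, 20, 6]
  [13] addr=0x93 blk=18 s=2: MISS | VC [12, 20, 6, 10]
  [14] addr=0x63 blk=12 s=0: VC-HIT | VC [28, 20, 6, 10]
  [15] addr=0x53 blk=10 s=2: VC-HIT | VC [28, 20, 6, 18]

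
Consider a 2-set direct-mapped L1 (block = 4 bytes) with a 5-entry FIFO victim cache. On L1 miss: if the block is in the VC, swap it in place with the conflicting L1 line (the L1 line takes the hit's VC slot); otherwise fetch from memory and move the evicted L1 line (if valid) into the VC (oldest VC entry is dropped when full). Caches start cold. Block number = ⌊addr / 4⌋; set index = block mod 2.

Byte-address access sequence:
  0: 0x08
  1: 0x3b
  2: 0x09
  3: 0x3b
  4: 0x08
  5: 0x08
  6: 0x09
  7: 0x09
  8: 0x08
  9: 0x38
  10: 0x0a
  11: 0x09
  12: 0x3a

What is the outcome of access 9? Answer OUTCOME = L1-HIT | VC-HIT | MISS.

OUTCOME = VC-HIT

  [0] addr=0x8 blk=2 s=0: MISS | VC []
  [1] addr=0x3b blk=14 s=0: MISS | VC [2]
  [2] addr=0x9 blk=2 s=0: VC-HIT | VC [14]
  [3] addr=0x3b blk=14 s=0: VC-HIT | VC [2]
  [4] addr=0x8 blk=2 s=0: VC-HIT | VC [14]
  [5] addr=0x8 blk=2 s=0: L1-HIT | VC [14]
  [6] addr=0x9 blk=2 s=0: L1-HIT | VC [14]
  [7] addr=0x9 blk=2 s=0: L1-HIT | VC [14]
  [8] addr=0x8 blk=2 s=0: L1-HIT | VC [14]
  [9] addr=0x38 blk=14 s=0: VC-HIT | VC [2]
  [10] addr=0xa blk=2 s=0: VC-HIT | VC [14]
  [11] addr=0x9 blk=2 s=0: L1-HIT | VC [14]
  [12] addr=0x3a blk=14 s=0: VC-HIT | VC [2]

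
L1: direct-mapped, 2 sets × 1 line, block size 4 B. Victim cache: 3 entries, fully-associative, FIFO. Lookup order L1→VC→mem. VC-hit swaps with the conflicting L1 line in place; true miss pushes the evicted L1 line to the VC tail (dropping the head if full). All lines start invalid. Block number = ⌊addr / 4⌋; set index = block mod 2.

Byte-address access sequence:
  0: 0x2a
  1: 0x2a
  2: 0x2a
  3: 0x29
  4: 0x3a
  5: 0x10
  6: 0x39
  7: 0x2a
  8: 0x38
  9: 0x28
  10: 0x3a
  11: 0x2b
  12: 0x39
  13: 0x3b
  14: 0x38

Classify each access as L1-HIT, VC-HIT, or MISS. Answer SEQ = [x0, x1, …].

SEQ = [MISS, L1-HIT, L1-HIT, L1-HIT, MISS, MISS, VC-HIT, VC-HIT, VC-HIT, VC-HIT, VC-HIT, VC-HIT, VC-HIT, L1-HIT, L1-HIT]

  [0] addr=0x2a blk=10 s=0: MISS | VC []
  [1] addr=0x2a blk=10 s=0: L1-HIT | VC []
  [2] addr=0x2a blk=10 s=0: L1-HIT | VC []
  [3] addr=0x29 blk=10 s=0: L1-HIT | VC []
  [4] addr=0x3a blk=14 s=0: MISS | VC [10]
  [5] addr=0x10 blk=4 s=0: MISS | VC [10, 14]
  [6] addr=0x39 blk=14 s=0: VC-HIT | VC [10, 4]
  [7] addr=0x2a blk=10 s=0: VC-HIT | VC [14, 4]
  [8] addr=0x38 blk=14 s=0: VC-HIT | VC [10, 4]
  [9] addr=0x28 blk=10 s=0: VC-HIT | VC [14, 4]
  [10] addr=0x3a blk=14 s=0: VC-HIT | VC [10, 4]
  [11] addr=0x2b blk=10 s=0: VC-HIT | VC [14, 4]
  [12] addr=0x39 blk=14 s=0: VC-HIT | VC [10, 4]
  [13] addr=0x3b blk=14 s=0: L1-HIT | VC [10, 4]
  [14] addr=0x38 blk=14 s=0: L1-HIT | VC [10, 4]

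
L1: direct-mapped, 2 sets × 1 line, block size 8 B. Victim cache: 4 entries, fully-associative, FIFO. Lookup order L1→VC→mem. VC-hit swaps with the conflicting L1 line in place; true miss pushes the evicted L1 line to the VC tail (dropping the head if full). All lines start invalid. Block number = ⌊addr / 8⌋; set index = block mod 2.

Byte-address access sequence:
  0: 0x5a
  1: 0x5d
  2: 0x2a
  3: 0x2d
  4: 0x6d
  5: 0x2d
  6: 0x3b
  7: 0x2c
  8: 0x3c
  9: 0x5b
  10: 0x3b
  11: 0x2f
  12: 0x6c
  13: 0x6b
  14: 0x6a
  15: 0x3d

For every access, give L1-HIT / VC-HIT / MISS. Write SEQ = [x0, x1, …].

0: 0x5a (blk 11, set 1) → MISS  vc=[]
1: 0x5d (blk 11, set 1) → L1-HIT  vc=[]
2: 0x2a (blk 5, set 1) → MISS  vc=[11]
3: 0x2d (blk 5, set 1) → L1-HIT  vc=[11]
4: 0x6d (blk 13, set 1) → MISS  vc=[11, 5]
5: 0x2d (blk 5, set 1) → VC-HIT  vc=[11, 13]
6: 0x3b (blk 7, set 1) → MISS  vc=[11, 13, 5]
7: 0x2c (blk 5, set 1) → VC-HIT  vc=[11, 13, 7]
8: 0x3c (blk 7, set 1) → VC-HIT  vc=[11, 13, 5]
9: 0x5b (blk 11, set 1) → VC-HIT  vc=[7, 13, 5]
10: 0x3b (blk 7, set 1) → VC-HIT  vc=[11, 13, 5]
11: 0x2f (blk 5, set 1) → VC-HIT  vc=[11, 13, 7]
12: 0x6c (blk 13, set 1) → VC-HIT  vc=[11, 5, 7]
13: 0x6b (blk 13, set 1) → L1-HIT  vc=[11, 5, 7]
14: 0x6a (blk 13, set 1) → L1-HIT  vc=[11, 5, 7]
15: 0x3d (blk 7, set 1) → VC-HIT  vc=[11, 5, 13]

SEQ = [MISS, L1-HIT, MISS, L1-HIT, MISS, VC-HIT, MISS, VC-HIT, VC-HIT, VC-HIT, VC-HIT, VC-HIT, VC-HIT, L1-HIT, L1-HIT, VC-HIT]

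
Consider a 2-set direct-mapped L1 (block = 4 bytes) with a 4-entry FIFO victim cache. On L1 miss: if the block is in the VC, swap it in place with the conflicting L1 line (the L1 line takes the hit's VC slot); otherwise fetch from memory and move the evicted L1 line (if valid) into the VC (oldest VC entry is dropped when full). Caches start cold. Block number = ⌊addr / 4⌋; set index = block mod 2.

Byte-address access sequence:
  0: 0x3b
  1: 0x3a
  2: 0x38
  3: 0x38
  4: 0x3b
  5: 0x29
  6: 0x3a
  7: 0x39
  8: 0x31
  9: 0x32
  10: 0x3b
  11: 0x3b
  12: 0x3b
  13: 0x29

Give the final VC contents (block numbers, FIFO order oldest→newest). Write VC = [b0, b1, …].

VC = [14, 12]

  [0] addr=0x3b blk=14 s=0: MISS | VC []
  [1] addr=0x3a blk=14 s=0: L1-HIT | VC []
  [2] addr=0x38 blk=14 s=0: L1-HIT | VC []
  [3] addr=0x38 blk=14 s=0: L1-HIT | VC []
  [4] addr=0x3b blk=14 s=0: L1-HIT | VC []
  [5] addr=0x29 blk=10 s=0: MISS | VC [14]
  [6] addr=0x3a blk=14 s=0: VC-HIT | VC [10]
  [7] addr=0x39 blk=14 s=0: L1-HIT | VC [10]
  [8] addr=0x31 blk=12 s=0: MISS | VC [10, 14]
  [9] addr=0x32 blk=12 s=0: L1-HIT | VC [10, 14]
  [10] addr=0x3b blk=14 s=0: VC-HIT | VC [10, 12]
  [11] addr=0x3b blk=14 s=0: L1-HIT | VC [10, 12]
  [12] addr=0x3b blk=14 s=0: L1-HIT | VC [10, 12]
  [13] addr=0x29 blk=10 s=0: VC-HIT | VC [14, 12]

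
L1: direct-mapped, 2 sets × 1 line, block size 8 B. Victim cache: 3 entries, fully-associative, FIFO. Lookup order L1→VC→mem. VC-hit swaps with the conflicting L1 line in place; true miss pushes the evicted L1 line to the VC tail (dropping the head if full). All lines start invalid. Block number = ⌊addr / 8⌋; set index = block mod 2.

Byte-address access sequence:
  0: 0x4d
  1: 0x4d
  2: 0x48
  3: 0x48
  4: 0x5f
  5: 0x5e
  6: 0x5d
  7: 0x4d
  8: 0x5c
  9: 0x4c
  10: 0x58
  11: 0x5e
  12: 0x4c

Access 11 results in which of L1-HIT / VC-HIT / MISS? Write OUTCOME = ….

OUTCOME = L1-HIT

0: 0x4d (blk 9, set 1) → MISS  vc=[]
1: 0x4d (blk 9, set 1) → L1-HIT  vc=[]
2: 0x48 (blk 9, set 1) → L1-HIT  vc=[]
3: 0x48 (blk 9, set 1) → L1-HIT  vc=[]
4: 0x5f (blk 11, set 1) → MISS  vc=[9]
5: 0x5e (blk 11, set 1) → L1-HIT  vc=[9]
6: 0x5d (blk 11, set 1) → L1-HIT  vc=[9]
7: 0x4d (blk 9, set 1) → VC-HIT  vc=[11]
8: 0x5c (blk 11, set 1) → VC-HIT  vc=[9]
9: 0x4c (blk 9, set 1) → VC-HIT  vc=[11]
10: 0x58 (blk 11, set 1) → VC-HIT  vc=[9]
11: 0x5e (blk 11, set 1) → L1-HIT  vc=[9]
12: 0x4c (blk 9, set 1) → VC-HIT  vc=[11]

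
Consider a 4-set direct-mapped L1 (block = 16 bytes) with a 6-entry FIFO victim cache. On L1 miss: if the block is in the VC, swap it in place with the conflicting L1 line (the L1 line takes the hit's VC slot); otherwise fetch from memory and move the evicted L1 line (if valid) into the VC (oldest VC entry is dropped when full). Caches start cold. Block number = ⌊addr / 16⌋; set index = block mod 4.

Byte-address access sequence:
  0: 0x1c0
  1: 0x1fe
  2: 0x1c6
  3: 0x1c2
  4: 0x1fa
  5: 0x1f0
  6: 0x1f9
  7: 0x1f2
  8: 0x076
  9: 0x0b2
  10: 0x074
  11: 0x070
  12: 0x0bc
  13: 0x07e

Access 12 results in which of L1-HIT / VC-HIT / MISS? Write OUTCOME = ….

OUTCOME = VC-HIT

0: 0x1c0 (blk 28, set 0) → MISS  vc=[]
1: 0x1fe (blk 31, set 3) → MISS  vc=[]
2: 0x1c6 (blk 28, set 0) → L1-HIT  vc=[]
3: 0x1c2 (blk 28, set 0) → L1-HIT  vc=[]
4: 0x1fa (blk 31, set 3) → L1-HIT  vc=[]
5: 0x1f0 (blk 31, set 3) → L1-HIT  vc=[]
6: 0x1f9 (blk 31, set 3) → L1-HIT  vc=[]
7: 0x1f2 (blk 31, set 3) → L1-HIT  vc=[]
8: 0x76 (blk 7, set 3) → MISS  vc=[31]
9: 0xb2 (blk 11, set 3) → MISS  vc=[31, 7]
10: 0x74 (blk 7, set 3) → VC-HIT  vc=[31, 11]
11: 0x70 (blk 7, set 3) → L1-HIT  vc=[31, 11]
12: 0xbc (blk 11, set 3) → VC-HIT  vc=[31, 7]
13: 0x7e (blk 7, set 3) → VC-HIT  vc=[31, 11]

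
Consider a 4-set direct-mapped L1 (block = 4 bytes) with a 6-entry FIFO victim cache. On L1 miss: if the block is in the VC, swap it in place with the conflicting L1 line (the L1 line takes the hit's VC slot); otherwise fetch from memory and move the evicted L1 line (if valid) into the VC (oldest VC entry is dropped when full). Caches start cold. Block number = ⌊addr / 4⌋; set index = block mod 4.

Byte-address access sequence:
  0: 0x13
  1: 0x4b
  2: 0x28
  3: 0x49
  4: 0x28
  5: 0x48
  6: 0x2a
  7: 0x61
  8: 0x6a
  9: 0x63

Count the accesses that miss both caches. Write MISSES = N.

#0 0x13→b4/s0 MISS; vc=[]
#1 0x4b→b18/s2 MISS; vc=[]
#2 0x28→b10/s2 MISS; vc=[18]
#3 0x49→b18/s2 VC-HIT; vc=[10]
#4 0x28→b10/s2 VC-HIT; vc=[18]
#5 0x48→b18/s2 VC-HIT; vc=[10]
#6 0x2a→b10/s2 VC-HIT; vc=[18]
#7 0x61→b24/s0 MISS; vc=[18,4]
#8 0x6a→b26/s2 MISS; vc=[18,4,10]
#9 0x63→b24/s0 L1-HIT; vc=[18,4,10]

MISSES = 5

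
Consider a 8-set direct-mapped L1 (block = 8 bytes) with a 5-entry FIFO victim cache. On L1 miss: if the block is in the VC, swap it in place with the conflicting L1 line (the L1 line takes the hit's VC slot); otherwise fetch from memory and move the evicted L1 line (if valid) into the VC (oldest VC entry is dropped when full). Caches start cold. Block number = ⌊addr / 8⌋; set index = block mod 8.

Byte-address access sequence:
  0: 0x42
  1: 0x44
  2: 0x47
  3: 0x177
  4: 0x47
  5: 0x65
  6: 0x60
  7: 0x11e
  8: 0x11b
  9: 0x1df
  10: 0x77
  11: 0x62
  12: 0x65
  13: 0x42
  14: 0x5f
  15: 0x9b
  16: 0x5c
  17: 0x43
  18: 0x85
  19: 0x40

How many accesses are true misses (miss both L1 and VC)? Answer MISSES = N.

MISSES = 9

0: 0x42 (blk 8, set 0) → MISS  vc=[]
1: 0x44 (blk 8, set 0) → L1-HIT  vc=[]
2: 0x47 (blk 8, set 0) → L1-HIT  vc=[]
3: 0x177 (blk 46, set 6) → MISS  vc=[]
4: 0x47 (blk 8, set 0) → L1-HIT  vc=[]
5: 0x65 (blk 12, set 4) → MISS  vc=[]
6: 0x60 (blk 12, set 4) → L1-HIT  vc=[]
7: 0x11e (blk 35, set 3) → MISS  vc=[]
8: 0x11b (blk 35, set 3) → L1-HIT  vc=[]
9: 0x1df (blk 59, set 3) → MISS  vc=[35]
10: 0x77 (blk 14, set 6) → MISS  vc=[35, 46]
11: 0x62 (blk 12, set 4) → L1-HIT  vc=[35, 46]
12: 0x65 (blk 12, set 4) → L1-HIT  vc=[35, 46]
13: 0x42 (blk 8, set 0) → L1-HIT  vc=[35, 46]
14: 0x5f (blk 11, set 3) → MISS  vc=[35, 46, 59]
15: 0x9b (blk 19, set 3) → MISS  vc=[35, 46, 59, 11]
16: 0x5c (blk 11, set 3) → VC-HIT  vc=[35, 46, 59, 19]
17: 0x43 (blk 8, set 0) → L1-HIT  vc=[35, 46, 59, 19]
18: 0x85 (blk 16, set 0) → MISS  vc=[35, 46, 59, 19, 8]
19: 0x40 (blk 8, set 0) → VC-HIT  vc=[35, 46, 59, 19, 16]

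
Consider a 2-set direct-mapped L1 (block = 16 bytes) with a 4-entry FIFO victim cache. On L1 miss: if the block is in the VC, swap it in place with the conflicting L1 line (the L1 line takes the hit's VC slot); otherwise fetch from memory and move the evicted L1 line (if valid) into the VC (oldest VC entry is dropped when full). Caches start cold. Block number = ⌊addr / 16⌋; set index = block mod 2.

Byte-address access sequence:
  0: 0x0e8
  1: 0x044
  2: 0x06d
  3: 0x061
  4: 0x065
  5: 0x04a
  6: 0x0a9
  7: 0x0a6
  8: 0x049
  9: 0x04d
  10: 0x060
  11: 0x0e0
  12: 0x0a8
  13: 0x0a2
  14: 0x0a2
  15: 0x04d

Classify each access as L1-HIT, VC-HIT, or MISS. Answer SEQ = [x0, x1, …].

  [0] addr=0xe8 blk=14 s=0: MISS | VC []
  [1] addr=0x44 blk=4 s=0: MISS | VC [14]
  [2] addr=0x6d blk=6 s=0: MISS | VC [14, 4]
  [3] addr=0x61 blk=6 s=0: L1-HIT | VC [14, 4]
  [4] addr=0x65 blk=6 s=0: L1-HIT | VC [14, 4]
  [5] addr=0x4a blk=4 s=0: VC-HIT | VC [14, 6]
  [6] addr=0xa9 blk=10 s=0: MISS | VC [14, 6, 4]
  [7] addr=0xa6 blk=10 s=0: L1-HIT | VC [14, 6, 4]
  [8] addr=0x49 blk=4 s=0: VC-HIT | VC [14, 6, 10]
  [9] addr=0x4d blk=4 s=0: L1-HIT | VC [14, 6, 10]
  [10] addr=0x60 blk=6 s=0: VC-HIT | VC [14, 4, 10]
  [11] addr=0xe0 blk=14 s=0: VC-HIT | VC [6, 4, 10]
  [12] addr=0xa8 blk=10 s=0: VC-HIT | VC [6, 4, 14]
  [13] addr=0xa2 blk=10 s=0: L1-HIT | VC [6, 4, 14]
  [14] addr=0xa2 blk=10 s=0: L1-HIT | VC [6, 4, 14]
  [15] addr=0x4d blk=4 s=0: VC-HIT | VC [6, 10, 14]

SEQ = [MISS, MISS, MISS, L1-HIT, L1-HIT, VC-HIT, MISS, L1-HIT, VC-HIT, L1-HIT, VC-HIT, VC-HIT, VC-HIT, L1-HIT, L1-HIT, VC-HIT]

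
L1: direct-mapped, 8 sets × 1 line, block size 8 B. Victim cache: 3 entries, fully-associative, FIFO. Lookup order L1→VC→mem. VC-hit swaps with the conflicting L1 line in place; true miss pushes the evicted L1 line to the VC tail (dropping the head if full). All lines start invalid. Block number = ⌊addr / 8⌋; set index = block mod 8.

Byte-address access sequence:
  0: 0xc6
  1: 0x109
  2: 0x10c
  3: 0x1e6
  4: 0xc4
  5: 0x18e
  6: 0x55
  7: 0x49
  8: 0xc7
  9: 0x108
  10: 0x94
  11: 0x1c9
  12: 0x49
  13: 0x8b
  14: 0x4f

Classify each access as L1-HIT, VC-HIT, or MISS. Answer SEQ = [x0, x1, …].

SEQ = [MISS, MISS, L1-HIT, MISS, L1-HIT, MISS, MISS, MISS, L1-HIT, VC-HIT, MISS, MISS, MISS, MISS, VC-HIT]

  [0] addr=0xc6 blk=24 s=0: MISS | VC []
  [1] addr=0x109 blk=33 s=1: MISS | VC []
  [2] addr=0x10c blk=33 s=1: L1-HIT | VC []
  [3] addr=0x1e6 blk=60 s=4: MISS | VC []
  [4] addr=0xc4 blk=24 s=0: L1-HIT | VC []
  [5] addr=0x18e blk=49 s=1: MISS | VC [33]
  [6] addr=0x55 blk=10 s=2: MISS | VC [33]
  [7] addr=0x49 blk=9 s=1: MISS | VC [33, 49]
  [8] addr=0xc7 blk=24 s=0: L1-HIT | VC [33, 49]
  [9] addr=0x108 blk=33 s=1: VC-HIT | VC [9, 49]
  [10] addr=0x94 blk=18 s=2: MISS | VC [9, 49, 10]
  [11] addr=0x1c9 blk=57 s=1: MISS | VC [49, 10, 33]
  [12] addr=0x49 blk=9 s=1: MISS | VC [10, 33, 57]
  [13] addr=0x8b blk=17 s=1: MISS | VC [33, 57, 9]
  [14] addr=0x4f blk=9 s=1: VC-HIT | VC [33, 57, 17]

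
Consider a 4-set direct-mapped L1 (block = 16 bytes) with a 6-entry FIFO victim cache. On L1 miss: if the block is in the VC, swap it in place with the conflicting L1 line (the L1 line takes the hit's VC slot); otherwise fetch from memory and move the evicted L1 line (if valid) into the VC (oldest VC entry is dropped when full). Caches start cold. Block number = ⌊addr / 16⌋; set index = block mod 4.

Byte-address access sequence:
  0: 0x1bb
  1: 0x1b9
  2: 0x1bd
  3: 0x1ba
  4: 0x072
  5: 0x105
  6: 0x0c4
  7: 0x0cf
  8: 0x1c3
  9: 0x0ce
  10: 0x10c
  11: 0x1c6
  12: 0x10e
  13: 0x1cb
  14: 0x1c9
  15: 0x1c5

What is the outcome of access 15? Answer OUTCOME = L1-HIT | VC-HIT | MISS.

0: 0x1bb (blk 27, set 3) → MISS  vc=[]
1: 0x1b9 (blk 27, set 3) → L1-HIT  vc=[]
2: 0x1bd (blk 27, set 3) → L1-HIT  vc=[]
3: 0x1ba (blk 27, set 3) → L1-HIT  vc=[]
4: 0x72 (blk 7, set 3) → MISS  vc=[27]
5: 0x105 (blk 16, set 0) → MISS  vc=[27]
6: 0xc4 (blk 12, set 0) → MISS  vc=[27, 16]
7: 0xcf (blk 12, set 0) → L1-HIT  vc=[27, 16]
8: 0x1c3 (blk 28, set 0) → MISS  vc=[27, 16, 12]
9: 0xce (blk 12, set 0) → VC-HIT  vc=[27, 16, 28]
10: 0x10c (blk 16, set 0) → VC-HIT  vc=[27, 12, 28]
11: 0x1c6 (blk 28, set 0) → VC-HIT  vc=[27, 12, 16]
12: 0x10e (blk 16, set 0) → VC-HIT  vc=[27, 12, 28]
13: 0x1cb (blk 28, set 0) → VC-HIT  vc=[27, 12, 16]
14: 0x1c9 (blk 28, set 0) → L1-HIT  vc=[27, 12, 16]
15: 0x1c5 (blk 28, set 0) → L1-HIT  vc=[27, 12, 16]

OUTCOME = L1-HIT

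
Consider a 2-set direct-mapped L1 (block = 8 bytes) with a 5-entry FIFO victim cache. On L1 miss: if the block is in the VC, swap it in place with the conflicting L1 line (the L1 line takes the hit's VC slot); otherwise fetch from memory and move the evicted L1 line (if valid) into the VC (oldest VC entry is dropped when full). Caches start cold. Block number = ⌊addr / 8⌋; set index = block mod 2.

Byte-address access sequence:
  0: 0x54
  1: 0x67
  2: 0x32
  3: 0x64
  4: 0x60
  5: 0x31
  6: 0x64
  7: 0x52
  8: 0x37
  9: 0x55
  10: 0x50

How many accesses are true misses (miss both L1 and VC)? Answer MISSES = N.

#0 0x54→b10/s0 MISS; vc=[]
#1 0x67→b12/s0 MISS; vc=[10]
#2 0x32→b6/s0 MISS; vc=[10,12]
#3 0x64→b12/s0 VC-HIT; vc=[10,6]
#4 0x60→b12/s0 L1-HIT; vc=[10,6]
#5 0x31→b6/s0 VC-HIT; vc=[10,12]
#6 0x64→b12/s0 VC-HIT; vc=[10,6]
#7 0x52→b10/s0 VC-HIT; vc=[12,6]
#8 0x37→b6/s0 VC-HIT; vc=[12,10]
#9 0x55→b10/s0 VC-HIT; vc=[12,6]
#10 0x50→b10/s0 L1-HIT; vc=[12,6]

MISSES = 3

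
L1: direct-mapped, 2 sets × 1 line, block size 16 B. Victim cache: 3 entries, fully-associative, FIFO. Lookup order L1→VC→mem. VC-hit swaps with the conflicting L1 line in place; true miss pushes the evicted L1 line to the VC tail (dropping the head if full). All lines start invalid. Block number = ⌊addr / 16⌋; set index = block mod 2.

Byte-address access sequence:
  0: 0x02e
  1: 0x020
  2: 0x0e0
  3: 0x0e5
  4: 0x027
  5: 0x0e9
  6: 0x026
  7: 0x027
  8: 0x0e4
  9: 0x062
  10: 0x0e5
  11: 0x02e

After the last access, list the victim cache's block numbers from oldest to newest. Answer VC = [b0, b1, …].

VC = [14, 6]

  [0] addr=0x2e blk=2 s=0: MISS | VC []
  [1] addr=0x20 blk=2 s=0: L1-HIT | VC []
  [2] addr=0xe0 blk=14 s=0: MISS | VC [2]
  [3] addr=0xe5 blk=14 s=0: L1-HIT | VC [2]
  [4] addr=0x27 blk=2 s=0: VC-HIT | VC [14]
  [5] addr=0xe9 blk=14 s=0: VC-HIT | VC [2]
  [6] addr=0x26 blk=2 s=0: VC-HIT | VC [14]
  [7] addr=0x27 blk=2 s=0: L1-HIT | VC [14]
  [8] addr=0xe4 blk=14 s=0: VC-HIT | VC [2]
  [9] addr=0x62 blk=6 s=0: MISS | VC [2, 14]
  [10] addr=0xe5 blk=14 s=0: VC-HIT | VC [2, 6]
  [11] addr=0x2e blk=2 s=0: VC-HIT | VC [14, 6]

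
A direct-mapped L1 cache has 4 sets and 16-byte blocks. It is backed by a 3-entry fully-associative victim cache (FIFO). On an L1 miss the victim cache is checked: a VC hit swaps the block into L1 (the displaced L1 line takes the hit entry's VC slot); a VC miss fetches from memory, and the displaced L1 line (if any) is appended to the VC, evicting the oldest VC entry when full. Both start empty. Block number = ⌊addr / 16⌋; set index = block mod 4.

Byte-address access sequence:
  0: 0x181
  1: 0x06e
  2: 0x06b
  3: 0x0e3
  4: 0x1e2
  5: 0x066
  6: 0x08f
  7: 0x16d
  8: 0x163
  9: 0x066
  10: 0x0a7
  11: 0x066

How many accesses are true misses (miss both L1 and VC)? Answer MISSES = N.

MISSES = 7

  [0] addr=0x181 blk=24 s=0: MISS | VC []
  [1] addr=0x6e blk=6 s=2: MISS | VC []
  [2] addr=0x6b blk=6 s=2: L1-HIT | VC []
  [3] addr=0xe3 blk=14 s=2: MISS | VC [6]
  [4] addr=0x1e2 blk=30 s=2: MISS | VC [6, 14]
  [5] addr=0x66 blk=6 s=2: VC-HIT | VC [30, 14]
  [6] addr=0x8f blk=8 s=0: MISS | VC [30, 14, 24]
  [7] addr=0x16d blk=22 s=2: MISS | VC [14, 24, 6]
  [8] addr=0x163 blk=22 s=2: L1-HIT | VC [14, 24, 6]
  [9] addr=0x66 blk=6 s=2: VC-HIT | VC [14, 24, 22]
  [10] addr=0xa7 blk=10 s=2: MISS | VC [24, 22, 6]
  [11] addr=0x66 blk=6 s=2: VC-HIT | VC [24, 22, 10]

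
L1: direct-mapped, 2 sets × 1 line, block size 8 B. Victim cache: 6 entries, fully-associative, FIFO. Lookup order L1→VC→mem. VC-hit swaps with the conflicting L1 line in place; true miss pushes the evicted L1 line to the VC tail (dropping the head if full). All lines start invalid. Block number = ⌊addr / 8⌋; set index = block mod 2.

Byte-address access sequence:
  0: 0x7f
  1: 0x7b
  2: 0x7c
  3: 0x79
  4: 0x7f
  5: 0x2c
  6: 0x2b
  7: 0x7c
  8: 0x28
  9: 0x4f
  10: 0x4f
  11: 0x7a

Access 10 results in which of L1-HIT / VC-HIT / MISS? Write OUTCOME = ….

#0 0x7f→b15/s1 MISS; vc=[]
#1 0x7b→b15/s1 L1-HIT; vc=[]
#2 0x7c→b15/s1 L1-HIT; vc=[]
#3 0x79→b15/s1 L1-HIT; vc=[]
#4 0x7f→b15/s1 L1-HIT; vc=[]
#5 0x2c→b5/s1 MISS; vc=[15]
#6 0x2b→b5/s1 L1-HIT; vc=[15]
#7 0x7c→b15/s1 VC-HIT; vc=[5]
#8 0x28→b5/s1 VC-HIT; vc=[15]
#9 0x4f→b9/s1 MISS; vc=[15,5]
#10 0x4f→b9/s1 L1-HIT; vc=[15,5]
#11 0x7a→b15/s1 VC-HIT; vc=[9,5]

OUTCOME = L1-HIT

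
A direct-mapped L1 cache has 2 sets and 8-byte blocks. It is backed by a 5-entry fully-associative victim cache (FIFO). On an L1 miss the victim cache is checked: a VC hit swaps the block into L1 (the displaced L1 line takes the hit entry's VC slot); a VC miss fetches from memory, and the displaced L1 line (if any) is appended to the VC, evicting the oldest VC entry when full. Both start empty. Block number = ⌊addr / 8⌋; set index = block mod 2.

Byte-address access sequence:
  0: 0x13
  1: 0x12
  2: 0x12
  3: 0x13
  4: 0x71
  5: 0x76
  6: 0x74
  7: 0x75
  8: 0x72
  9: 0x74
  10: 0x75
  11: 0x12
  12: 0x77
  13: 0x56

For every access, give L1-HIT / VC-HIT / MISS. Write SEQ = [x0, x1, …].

  [0] addr=0x13 blk=2 s=0: MISS | VC []
  [1] addr=0x12 blk=2 s=0: L1-HIT | VC []
  [2] addr=0x12 blk=2 s=0: L1-HIT | VC []
  [3] addr=0x13 blk=2 s=0: L1-HIT | VC []
  [4] addr=0x71 blk=14 s=0: MISS | VC [2]
  [5] addr=0x76 blk=14 s=0: L1-HIT | VC [2]
  [6] addr=0x74 blk=14 s=0: L1-HIT | VC [2]
  [7] addr=0x75 blk=14 s=0: L1-HIT | VC [2]
  [8] addr=0x72 blk=14 s=0: L1-HIT | VC [2]
  [9] addr=0x74 blk=14 s=0: L1-HIT | VC [2]
  [10] addr=0x75 blk=14 s=0: L1-HIT | VC [2]
  [11] addr=0x12 blk=2 s=0: VC-HIT | VC [14]
  [12] addr=0x77 blk=14 s=0: VC-HIT | VC [2]
  [13] addr=0x56 blk=10 s=0: MISS | VC [2, 14]

SEQ = [MISS, L1-HIT, L1-HIT, L1-HIT, MISS, L1-HIT, L1-HIT, L1-HIT, L1-HIT, L1-HIT, L1-HIT, VC-HIT, VC-HIT, MISS]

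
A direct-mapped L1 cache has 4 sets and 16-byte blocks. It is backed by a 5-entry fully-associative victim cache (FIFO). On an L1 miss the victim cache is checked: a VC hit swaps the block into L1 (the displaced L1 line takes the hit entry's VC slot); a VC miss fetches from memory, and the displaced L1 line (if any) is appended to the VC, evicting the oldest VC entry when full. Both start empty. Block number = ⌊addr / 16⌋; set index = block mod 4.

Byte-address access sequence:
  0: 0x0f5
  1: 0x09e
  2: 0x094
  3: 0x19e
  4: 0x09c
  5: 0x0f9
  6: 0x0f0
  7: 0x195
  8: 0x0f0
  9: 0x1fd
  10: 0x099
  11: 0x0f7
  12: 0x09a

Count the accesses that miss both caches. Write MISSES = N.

MISSES = 4

  [0] addr=0xf5 blk=15 s=3: MISS | VC []
  [1] addr=0x9e blk=9 s=1: MISS | VC []
  [2] addr=0x94 blk=9 s=1: L1-HIT | VC []
  [3] addr=0x19e blk=25 s=1: MISS | VC [9]
  [4] addr=0x9c blk=9 s=1: VC-HIT | VC [25]
  [5] addr=0xf9 blk=15 s=3: L1-HIT | VC [25]
  [6] addr=0xf0 blk=15 s=3: L1-HIT | VC [25]
  [7] addr=0x195 blk=25 s=1: VC-HIT | VC [9]
  [8] addr=0xf0 blk=15 s=3: L1-HIT | VC [9]
  [9] addr=0x1fd blk=31 s=3: MISS | VC [9, 15]
  [10] addr=0x99 blk=9 s=1: VC-HIT | VC [25, 15]
  [11] addr=0xf7 blk=15 s=3: VC-HIT | VC [25, 31]
  [12] addr=0x9a blk=9 s=1: L1-HIT | VC [25, 31]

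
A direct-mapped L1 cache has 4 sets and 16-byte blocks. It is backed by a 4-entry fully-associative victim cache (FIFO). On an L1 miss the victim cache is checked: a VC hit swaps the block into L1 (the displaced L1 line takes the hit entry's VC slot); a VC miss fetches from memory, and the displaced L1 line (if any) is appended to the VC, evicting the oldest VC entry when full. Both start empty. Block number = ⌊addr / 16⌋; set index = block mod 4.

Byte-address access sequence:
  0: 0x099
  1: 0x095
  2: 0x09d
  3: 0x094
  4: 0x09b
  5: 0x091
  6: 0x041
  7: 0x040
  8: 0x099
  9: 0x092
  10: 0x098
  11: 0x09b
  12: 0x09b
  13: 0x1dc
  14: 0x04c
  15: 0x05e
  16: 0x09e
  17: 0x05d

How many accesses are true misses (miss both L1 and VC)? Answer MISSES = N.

0: 0x99 (blk 9, set 1) → MISS  vc=[]
1: 0x95 (blk 9, set 1) → L1-HIT  vc=[]
2: 0x9d (blk 9, set 1) → L1-HIT  vc=[]
3: 0x94 (blk 9, set 1) → L1-HIT  vc=[]
4: 0x9b (blk 9, set 1) → L1-HIT  vc=[]
5: 0x91 (blk 9, set 1) → L1-HIT  vc=[]
6: 0x41 (blk 4, set 0) → MISS  vc=[]
7: 0x40 (blk 4, set 0) → L1-HIT  vc=[]
8: 0x99 (blk 9, set 1) → L1-HIT  vc=[]
9: 0x92 (blk 9, set 1) → L1-HIT  vc=[]
10: 0x98 (blk 9, set 1) → L1-HIT  vc=[]
11: 0x9b (blk 9, set 1) → L1-HIT  vc=[]
12: 0x9b (blk 9, set 1) → L1-HIT  vc=[]
13: 0x1dc (blk 29, set 1) → MISS  vc=[9]
14: 0x4c (blk 4, set 0) → L1-HIT  vc=[9]
15: 0x5e (blk 5, set 1) → MISS  vc=[9, 29]
16: 0x9e (blk 9, set 1) → VC-HIT  vc=[5, 29]
17: 0x5d (blk 5, set 1) → VC-HIT  vc=[9, 29]

MISSES = 4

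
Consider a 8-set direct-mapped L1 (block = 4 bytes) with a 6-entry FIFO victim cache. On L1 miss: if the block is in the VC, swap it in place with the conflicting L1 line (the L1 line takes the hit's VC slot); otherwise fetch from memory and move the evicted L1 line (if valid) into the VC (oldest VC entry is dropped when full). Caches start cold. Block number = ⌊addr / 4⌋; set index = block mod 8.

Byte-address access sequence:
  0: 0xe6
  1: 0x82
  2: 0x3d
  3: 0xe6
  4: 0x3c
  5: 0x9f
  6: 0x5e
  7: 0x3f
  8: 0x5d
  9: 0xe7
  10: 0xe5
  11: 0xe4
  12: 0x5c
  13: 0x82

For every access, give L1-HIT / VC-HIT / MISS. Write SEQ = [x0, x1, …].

  [0] addr=0xe6 blk=57 s=1: MISS | VC []
  [1] addr=0x82 blk=32 s=0: MISS | VC []
  [2] addr=0x3d blk=15 s=7: MISS | VC []
  [3] addr=0xe6 blk=57 s=1: L1-HIT | VC []
  [4] addr=0x3c blk=15 s=7: L1-HIT | VC []
  [5] addr=0x9f blk=39 s=7: MISS | VC [15]
  [6] addr=0x5e blk=23 s=7: MISS | VC [15, 39]
  [7] addr=0x3f blk=15 s=7: VC-HIT | VC [23, 39]
  [8] addr=0x5d blk=23 s=7: VC-HIT | VC [15, 39]
  [9] addr=0xe7 blk=57 s=1: L1-HIT | VC [15, 39]
  [10] addr=0xe5 blk=57 s=1: L1-HIT | VC [15, 39]
  [11] addr=0xe4 blk=57 s=1: L1-HIT | VC [15, 39]
  [12] addr=0x5c blk=23 s=7: L1-HIT | VC [15, 39]
  [13] addr=0x82 blk=32 s=0: L1-HIT | VC [15, 39]

SEQ = [MISS, MISS, MISS, L1-HIT, L1-HIT, MISS, MISS, VC-HIT, VC-HIT, L1-HIT, L1-HIT, L1-HIT, L1-HIT, L1-HIT]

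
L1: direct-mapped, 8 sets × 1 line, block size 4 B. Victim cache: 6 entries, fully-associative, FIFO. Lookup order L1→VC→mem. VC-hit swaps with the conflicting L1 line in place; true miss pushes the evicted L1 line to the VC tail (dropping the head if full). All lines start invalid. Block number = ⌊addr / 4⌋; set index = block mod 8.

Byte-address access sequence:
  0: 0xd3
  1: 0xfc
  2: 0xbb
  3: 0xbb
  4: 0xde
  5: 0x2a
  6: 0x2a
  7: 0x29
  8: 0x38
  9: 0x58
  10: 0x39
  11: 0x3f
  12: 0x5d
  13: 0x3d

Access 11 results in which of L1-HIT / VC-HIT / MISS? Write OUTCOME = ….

OUTCOME = MISS

#0 0xd3→b52/s4 MISS; vc=[]
#1 0xfc→b63/s7 MISS; vc=[]
#2 0xbb→b46/s6 MISS; vc=[]
#3 0xbb→b46/s6 L1-HIT; vc=[]
#4 0xde→b55/s7 MISS; vc=[63]
#5 0x2a→b10/s2 MISS; vc=[63]
#6 0x2a→b10/s2 L1-HIT; vc=[63]
#7 0x29→b10/s2 L1-HIT; vc=[63]
#8 0x38→b14/s6 MISS; vc=[63,46]
#9 0x58→b22/s6 MISS; vc=[63,46,14]
#10 0x39→b14/s6 VC-HIT; vc=[63,46,22]
#11 0x3f→b15/s7 MISS; vc=[63,46,22,55]
#12 0x5d→b23/s7 MISS; vc=[63,46,22,55,15]
#13 0x3d→b15/s7 VC-HIT; vc=[63,46,22,55,23]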